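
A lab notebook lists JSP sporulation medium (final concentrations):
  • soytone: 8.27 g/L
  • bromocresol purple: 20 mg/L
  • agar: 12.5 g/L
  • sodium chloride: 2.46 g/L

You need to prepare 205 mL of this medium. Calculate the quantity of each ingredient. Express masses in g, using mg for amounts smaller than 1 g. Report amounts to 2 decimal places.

soytone 1.70 g; bromocresol purple 4.10 mg; agar 2.56 g; sodium chloride 504.30 mg

Working volume: 205 mL = 0.205 L.
soytone: 8.27 g/L × 0.205 L = 1.70 g
bromocresol purple: 20 mg/L × 0.205 L = 4.10 mg
agar: 12.5 g/L × 0.205 L = 2.56 g
sodium chloride: 2.46 g/L × 0.205 L = 0.5043 g = 504.30 mg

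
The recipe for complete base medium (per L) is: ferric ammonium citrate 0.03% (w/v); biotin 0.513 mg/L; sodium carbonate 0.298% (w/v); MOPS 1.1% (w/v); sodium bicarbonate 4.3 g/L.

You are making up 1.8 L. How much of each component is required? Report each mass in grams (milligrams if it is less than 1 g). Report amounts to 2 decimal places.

Working volume: 1.8 L.
ferric ammonium citrate: 0.03 g per 100 mL × 1800 mL ÷ 100 = 0.54 g = 540.00 mg
biotin: 0.513 mg/L × 1.8 L = 0.92 mg
sodium carbonate: 0.298% w/v = 2.98 g/L → 2.98 × 1.8 L = 5.36 g
MOPS: 1.1 g per 100 mL × 1800 mL ÷ 100 = 19.80 g
sodium bicarbonate: 4.3 g/L × 1.8 L = 7.74 g

ferric ammonium citrate 540.00 mg; biotin 0.92 mg; sodium carbonate 5.36 g; MOPS 19.80 g; sodium bicarbonate 7.74 g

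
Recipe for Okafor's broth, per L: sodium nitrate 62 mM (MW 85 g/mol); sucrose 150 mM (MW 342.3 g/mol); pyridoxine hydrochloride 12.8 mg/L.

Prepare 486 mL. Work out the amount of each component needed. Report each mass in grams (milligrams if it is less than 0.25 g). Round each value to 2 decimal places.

Working volume: 486 mL = 0.486 L.
sodium nitrate: 62 mmol/L × 85 g/mol × 0.486 L ÷ 1000 = 2.56 g
sucrose: 150 mmol/L × 342.3 g/mol × 0.486 L ÷ 1000 = 24.95 g
pyridoxine hydrochloride: 12.8 mg/L × 0.486 L = 6.22 mg

sodium nitrate 2.56 g; sucrose 24.95 g; pyridoxine hydrochloride 6.22 mg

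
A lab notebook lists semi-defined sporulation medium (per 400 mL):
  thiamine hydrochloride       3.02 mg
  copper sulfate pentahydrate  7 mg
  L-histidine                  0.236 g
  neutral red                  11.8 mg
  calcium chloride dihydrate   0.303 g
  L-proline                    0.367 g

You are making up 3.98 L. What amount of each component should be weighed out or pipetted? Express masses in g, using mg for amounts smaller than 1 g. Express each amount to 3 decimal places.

thiamine hydrochloride 30.049 mg; copper sulfate pentahydrate 69.650 mg; L-histidine 2.348 g; neutral red 117.410 mg; calcium chloride dihydrate 3.015 g; L-proline 3.652 g

Scale factor = 3980 mL / 400 mL = 9.95.
thiamine hydrochloride: 3.02 mg × (3980 mL / 400 mL) = 30.049 mg
copper sulfate pentahydrate: 7 mg × (3980 mL / 400 mL) = 69.650 mg
L-histidine: 0.236 g × (3980 mL / 400 mL) = 2.348 g
neutral red: 11.8 mg × (3980 mL / 400 mL) = 117.410 mg
calcium chloride dihydrate: 0.303 g × (3980 mL / 400 mL) = 3.015 g
L-proline: 0.367 g × (3980 mL / 400 mL) = 3.652 g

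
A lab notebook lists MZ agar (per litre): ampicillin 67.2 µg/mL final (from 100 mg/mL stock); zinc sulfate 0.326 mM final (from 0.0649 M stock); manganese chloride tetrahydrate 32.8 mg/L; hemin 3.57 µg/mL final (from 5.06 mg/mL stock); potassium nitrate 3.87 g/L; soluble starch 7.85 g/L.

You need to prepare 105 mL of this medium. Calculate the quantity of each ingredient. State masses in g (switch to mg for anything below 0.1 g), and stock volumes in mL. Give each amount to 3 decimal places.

Target volume = 105 mL = 0.105 L.
ampicillin: dilute stock: 67.2 µg/mL × 105 mL ÷ 100000 µg/mL = 0.071 mL
zinc sulfate: V = C2·V2/C1 = 0.326 mM × 105 mL ÷ 64.9 mM = 0.527 mL
manganese chloride tetrahydrate: 32.8 mg/L × 0.105 L = 3.444 mg
hemin: V = C2·V2/C1 = 3.57 µg/mL × 105 mL ÷ 5060 µg/mL = 0.074 mL
potassium nitrate: 3.87 g/L × 0.105 L = 0.406 g
soluble starch: 7.85 g/L × 0.105 L = 0.824 g

ampicillin 0.071 mL; zinc sulfate 0.527 mL; manganese chloride tetrahydrate 3.444 mg; hemin 0.074 mL; potassium nitrate 0.406 g; soluble starch 0.824 g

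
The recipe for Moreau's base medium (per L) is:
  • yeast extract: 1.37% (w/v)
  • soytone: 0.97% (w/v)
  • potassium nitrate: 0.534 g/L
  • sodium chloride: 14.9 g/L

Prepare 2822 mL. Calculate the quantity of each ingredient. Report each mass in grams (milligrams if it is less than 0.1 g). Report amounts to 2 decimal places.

Scale factor relative to 1 L: 2.822.
yeast extract: 1.37 g per 100 mL × 2822 mL ÷ 100 = 38.66 g
soytone: 0.97% w/v = 9.7 g/L → 9.7 × 2.822 L = 27.37 g
potassium nitrate: 0.534 g/L × 2.822 L = 1.51 g
sodium chloride: 14.9 g/L × 2.822 L = 42.05 g

yeast extract 38.66 g; soytone 27.37 g; potassium nitrate 1.51 g; sodium chloride 42.05 g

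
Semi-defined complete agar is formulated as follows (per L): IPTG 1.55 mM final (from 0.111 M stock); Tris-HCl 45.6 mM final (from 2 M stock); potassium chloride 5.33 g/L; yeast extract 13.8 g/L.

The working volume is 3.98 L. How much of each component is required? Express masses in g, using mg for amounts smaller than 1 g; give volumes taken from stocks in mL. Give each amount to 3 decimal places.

IPTG 55.577 mL; Tris-HCl 90.744 mL; potassium chloride 21.213 g; yeast extract 54.924 g

Scale factor relative to 1 L: 3.98.
IPTG: dilute stock: 1.55 mM × 3980 mL ÷ 111 mM = 55.577 mL
Tris-HCl: V = C2·V2/C1 = 45.6 mM × 3980 mL ÷ 2000 mM = 90.744 mL
potassium chloride: 5.33 g/L × 3.98 L = 21.213 g
yeast extract: 13.8 g/L × 3.98 L = 54.924 g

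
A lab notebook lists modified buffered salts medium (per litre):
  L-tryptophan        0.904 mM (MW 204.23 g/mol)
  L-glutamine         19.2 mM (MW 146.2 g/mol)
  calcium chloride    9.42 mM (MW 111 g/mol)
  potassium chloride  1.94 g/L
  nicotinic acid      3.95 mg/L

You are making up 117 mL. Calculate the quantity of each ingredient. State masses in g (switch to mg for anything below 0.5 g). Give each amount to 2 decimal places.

L-tryptophan 21.60 mg; L-glutamine 328.42 mg; calcium chloride 122.34 mg; potassium chloride 226.98 mg; nicotinic acid 0.46 mg

Scale factor relative to 1 L: 0.117.
L-tryptophan: 0.904 mmol/L × 204.23 mg/mmol × 0.117 L = 21.60 mg
L-glutamine: 19.2 mmol/L × 146.2 mg/mmol × 0.117 L = 328.42 mg
calcium chloride: 9.42 mmol/L × 111 mg/mmol × 0.117 L = 122.34 mg
potassium chloride: 1.94 g/L × 0.117 L = 0.22698 g = 226.98 mg
nicotinic acid: 3.95 mg/L × 0.117 L = 0.46 mg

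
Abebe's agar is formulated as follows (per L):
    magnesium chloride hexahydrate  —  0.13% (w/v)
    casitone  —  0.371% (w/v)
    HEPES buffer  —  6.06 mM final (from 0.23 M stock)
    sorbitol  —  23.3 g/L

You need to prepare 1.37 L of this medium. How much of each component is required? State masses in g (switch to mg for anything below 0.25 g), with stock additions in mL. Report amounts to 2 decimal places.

magnesium chloride hexahydrate 1.78 g; casitone 5.08 g; HEPES buffer 36.10 mL; sorbitol 31.92 g

Scale factor relative to 1 L: 1.37.
magnesium chloride hexahydrate: 0.13% w/v = 1.3 g/L → 1.3 × 1.37 L = 1.78 g
casitone: 0.371% w/v = 3.71 g/L → 3.71 × 1.37 L = 5.08 g
HEPES buffer: V = C2·V2/C1 = 6.06 mM × 1370 mL ÷ 230 mM = 36.10 mL
sorbitol: 23.3 g/L × 1.37 L = 31.92 g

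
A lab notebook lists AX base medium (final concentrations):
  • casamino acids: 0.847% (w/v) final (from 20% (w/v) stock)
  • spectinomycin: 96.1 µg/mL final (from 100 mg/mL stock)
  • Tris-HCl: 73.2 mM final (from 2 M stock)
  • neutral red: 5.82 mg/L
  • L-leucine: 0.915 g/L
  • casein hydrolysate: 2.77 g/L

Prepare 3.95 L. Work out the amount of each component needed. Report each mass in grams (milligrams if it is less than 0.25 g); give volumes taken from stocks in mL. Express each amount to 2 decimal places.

casamino acids 167.28 mL; spectinomycin 3.80 mL; Tris-HCl 144.57 mL; neutral red 22.99 mg; L-leucine 3.61 g; casein hydrolysate 10.94 g

Scale factor relative to 1 L: 3.95.
casamino acids: dilute stock: 0.847% ÷ 20% × 3950 mL = 167.28 mL
spectinomycin: C1V1 = C2V2 → 96.1 µg/mL × 3950 mL ÷ 100000 µg/mL = 3.80 mL
Tris-HCl: dilute stock: 73.2 mM × 3950 mL ÷ 2000 mM = 144.57 mL
neutral red: 5.82 mg/L × 3.95 L = 22.99 mg
L-leucine: 0.915 g/L × 3.95 L = 3.61 g
casein hydrolysate: 2.77 g/L × 3.95 L = 10.94 g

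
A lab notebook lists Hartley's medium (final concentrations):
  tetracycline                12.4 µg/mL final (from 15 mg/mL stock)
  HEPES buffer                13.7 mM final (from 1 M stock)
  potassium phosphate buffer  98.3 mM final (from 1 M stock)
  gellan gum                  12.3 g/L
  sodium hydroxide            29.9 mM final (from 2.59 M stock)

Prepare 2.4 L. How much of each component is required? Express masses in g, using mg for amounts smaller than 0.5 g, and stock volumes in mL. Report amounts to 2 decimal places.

tetracycline 1.98 mL; HEPES buffer 32.88 mL; potassium phosphate buffer 235.92 mL; gellan gum 29.52 g; sodium hydroxide 27.71 mL

Scale factor relative to 1 L: 2.4.
tetracycline: V = C2·V2/C1 = 12.4 µg/mL × 2400 mL ÷ 15000 µg/mL = 1.98 mL
HEPES buffer: dilute stock: 13.7 mM × 2400 mL ÷ 1000 mM = 32.88 mL
potassium phosphate buffer: C1V1 = C2V2 → 98.3 mM × 2400 mL ÷ 1000 mM = 235.92 mL
gellan gum: 12.3 g/L × 2.4 L = 29.52 g
sodium hydroxide: C1V1 = C2V2 → 29.9 mM × 2400 mL ÷ 2590 mM = 27.71 mL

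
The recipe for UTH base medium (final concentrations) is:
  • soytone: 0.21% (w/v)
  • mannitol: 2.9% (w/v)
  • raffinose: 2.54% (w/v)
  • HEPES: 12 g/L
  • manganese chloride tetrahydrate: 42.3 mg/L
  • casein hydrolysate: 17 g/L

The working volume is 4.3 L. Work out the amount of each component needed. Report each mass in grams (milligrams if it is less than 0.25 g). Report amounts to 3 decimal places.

Scale factor relative to 1 L: 4.3.
soytone: 0.21% w/v = 2.1 g/L → 2.1 × 4.3 L = 9.030 g
mannitol: 2.9% w/v = 29 g/L → 29 × 4.3 L = 124.700 g
raffinose: 2.54 g per 100 mL × 4300 mL ÷ 100 = 109.220 g
HEPES: 12 g/L × 4.3 L = 51.600 g
manganese chloride tetrahydrate: 42.3 mg/L × 4.3 L = 181.890 mg
casein hydrolysate: 17 g/L × 4.3 L = 73.100 g

soytone 9.030 g; mannitol 124.700 g; raffinose 109.220 g; HEPES 51.600 g; manganese chloride tetrahydrate 181.890 mg; casein hydrolysate 73.100 g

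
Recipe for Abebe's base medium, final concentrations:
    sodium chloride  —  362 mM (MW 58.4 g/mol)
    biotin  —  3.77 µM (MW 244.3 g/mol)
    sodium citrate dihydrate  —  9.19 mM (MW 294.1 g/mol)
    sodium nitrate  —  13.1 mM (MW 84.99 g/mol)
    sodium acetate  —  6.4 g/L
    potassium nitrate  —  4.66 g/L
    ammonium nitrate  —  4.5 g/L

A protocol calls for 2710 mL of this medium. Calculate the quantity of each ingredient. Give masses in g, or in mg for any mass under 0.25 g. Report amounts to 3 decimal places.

Scale factor relative to 1 L: 2.71.
sodium chloride: 362 mmol/L × 58.4 g/mol × 2.71 L ÷ 1000 = 57.292 g
biotin: 3.77 µmol/L × 244.3 g/mol × 2.71 L ÷ 1000 = 2.496 mg
sodium citrate dihydrate: 9.19 mmol/L × 294.1 g/mol × 2.71 L ÷ 1000 = 7.325 g
sodium nitrate: 13.1 mmol/L × 84.99 g/mol × 2.71 L ÷ 1000 = 3.017 g
sodium acetate: 6.4 g/L × 2.71 L = 17.344 g
potassium nitrate: 4.66 g/L × 2.71 L = 12.629 g
ammonium nitrate: 4.5 g/L × 2.71 L = 12.195 g

sodium chloride 57.292 g; biotin 2.496 mg; sodium citrate dihydrate 7.325 g; sodium nitrate 3.017 g; sodium acetate 17.344 g; potassium nitrate 12.629 g; ammonium nitrate 12.195 g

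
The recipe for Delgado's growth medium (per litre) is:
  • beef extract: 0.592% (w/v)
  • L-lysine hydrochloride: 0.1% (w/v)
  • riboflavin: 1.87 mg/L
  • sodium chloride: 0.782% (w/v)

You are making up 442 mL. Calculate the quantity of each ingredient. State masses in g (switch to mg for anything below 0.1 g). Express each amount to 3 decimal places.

Scale factor relative to 1 L: 0.442.
beef extract: 0.592% w/v = 5.92 g/L → 5.92 × 0.442 L = 2.617 g
L-lysine hydrochloride: 0.1 g per 100 mL × 442 mL ÷ 100 = 0.442 g
riboflavin: 1.87 mg/L × 0.442 L = 0.827 mg
sodium chloride: 0.782% w/v = 7.82 g/L → 7.82 × 0.442 L = 3.456 g

beef extract 2.617 g; L-lysine hydrochloride 0.442 g; riboflavin 0.827 mg; sodium chloride 3.456 g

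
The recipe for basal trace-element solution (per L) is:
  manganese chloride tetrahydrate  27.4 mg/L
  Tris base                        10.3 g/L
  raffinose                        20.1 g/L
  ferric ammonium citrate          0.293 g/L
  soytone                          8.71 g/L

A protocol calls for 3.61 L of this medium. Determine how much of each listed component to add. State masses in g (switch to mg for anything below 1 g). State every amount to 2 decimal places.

Working volume: 3.61 L.
manganese chloride tetrahydrate: 27.4 mg/L × 3.61 L = 98.91 mg
Tris base: 10.3 g/L × 3.61 L = 37.18 g
raffinose: 20.1 g/L × 3.61 L = 72.56 g
ferric ammonium citrate: 0.293 g/L × 3.61 L = 1.06 g
soytone: 8.71 g/L × 3.61 L = 31.44 g

manganese chloride tetrahydrate 98.91 mg; Tris base 37.18 g; raffinose 72.56 g; ferric ammonium citrate 1.06 g; soytone 31.44 g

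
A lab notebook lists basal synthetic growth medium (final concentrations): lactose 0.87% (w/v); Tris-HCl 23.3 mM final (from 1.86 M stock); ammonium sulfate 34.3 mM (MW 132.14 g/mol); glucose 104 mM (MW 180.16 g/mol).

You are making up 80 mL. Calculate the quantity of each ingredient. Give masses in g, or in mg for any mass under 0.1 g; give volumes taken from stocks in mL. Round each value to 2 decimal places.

lactose 0.70 g; Tris-HCl 1.00 mL; ammonium sulfate 0.36 g; glucose 1.50 g

Working volume: 80 mL = 0.08 L.
lactose: 0.87 g per 100 mL × 80 mL ÷ 100 = 0.70 g
Tris-HCl: C1V1 = C2V2 → 23.3 mM × 80 mL ÷ 1860 mM = 1.00 mL
ammonium sulfate: 34.3 mmol/L × 132.14 g/mol × 0.08 L ÷ 1000 = 0.36 g
glucose: 104 mmol/L × 180.16 g/mol × 0.08 L ÷ 1000 = 1.50 g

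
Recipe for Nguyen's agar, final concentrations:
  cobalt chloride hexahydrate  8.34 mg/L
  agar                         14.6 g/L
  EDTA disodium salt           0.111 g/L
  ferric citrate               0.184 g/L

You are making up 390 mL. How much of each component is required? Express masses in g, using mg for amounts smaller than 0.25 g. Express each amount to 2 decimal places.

cobalt chloride hexahydrate 3.25 mg; agar 5.69 g; EDTA disodium salt 43.29 mg; ferric citrate 71.76 mg

Scale factor relative to 1 L: 0.39.
cobalt chloride hexahydrate: 8.34 mg/L × 0.39 L = 3.25 mg
agar: 14.6 g/L × 0.39 L = 5.69 g
EDTA disodium salt: 0.111 g/L × 0.39 L = 0.04329 g = 43.29 mg
ferric citrate: 0.184 g/L × 0.39 L = 0.07176 g = 71.76 mg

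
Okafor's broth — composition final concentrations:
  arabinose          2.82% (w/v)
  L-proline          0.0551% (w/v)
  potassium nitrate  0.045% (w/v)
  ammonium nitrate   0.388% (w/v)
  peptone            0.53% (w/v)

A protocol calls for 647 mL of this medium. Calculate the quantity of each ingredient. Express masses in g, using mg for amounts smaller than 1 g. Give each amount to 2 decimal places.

Scale factor relative to 1 L: 0.647.
arabinose: 2.82 g per 100 mL × 647 mL ÷ 100 = 18.25 g
L-proline: 0.0551% w/v = 0.551 g/L → 0.551 × 0.647 L = 0.356497 g = 356.50 mg
potassium nitrate: 0.045% w/v = 0.45 g/L → 0.45 × 0.647 L = 0.29115 g = 291.15 mg
ammonium nitrate: 0.388% w/v = 3.88 g/L → 3.88 × 0.647 L = 2.51 g
peptone: 0.53% w/v = 5.3 g/L → 5.3 × 0.647 L = 3.43 g

arabinose 18.25 g; L-proline 356.50 mg; potassium nitrate 291.15 mg; ammonium nitrate 2.51 g; peptone 3.43 g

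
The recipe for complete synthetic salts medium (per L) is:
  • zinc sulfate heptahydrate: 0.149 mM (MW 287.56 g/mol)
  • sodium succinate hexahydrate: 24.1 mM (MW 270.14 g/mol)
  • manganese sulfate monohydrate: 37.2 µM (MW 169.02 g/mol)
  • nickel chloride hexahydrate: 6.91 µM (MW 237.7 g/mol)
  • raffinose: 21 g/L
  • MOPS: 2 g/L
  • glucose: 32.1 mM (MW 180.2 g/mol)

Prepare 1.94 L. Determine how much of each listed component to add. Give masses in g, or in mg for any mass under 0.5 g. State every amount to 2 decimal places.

zinc sulfate heptahydrate 83.12 mg; sodium succinate hexahydrate 12.63 g; manganese sulfate monohydrate 12.20 mg; nickel chloride hexahydrate 3.19 mg; raffinose 40.74 g; MOPS 3.88 g; glucose 11.22 g

Working volume: 1.94 L.
zinc sulfate heptahydrate: 0.149 mmol/L × 287.56 mg/mmol × 1.94 L = 83.12 mg
sodium succinate hexahydrate: 24.1 mmol/L × 270.14 g/mol × 1.94 L ÷ 1000 = 12.63 g
manganese sulfate monohydrate: 37.2 µmol/L × 169.02 g/mol × 1.94 L ÷ 1000 = 12.20 mg
nickel chloride hexahydrate: 6.91 µmol/L × 237.7 g/mol × 1.94 L ÷ 1000 = 3.19 mg
raffinose: 21 g/L × 1.94 L = 40.74 g
MOPS: 2 g/L × 1.94 L = 3.88 g
glucose: 32.1 mmol/L × 180.2 g/mol × 1.94 L ÷ 1000 = 11.22 g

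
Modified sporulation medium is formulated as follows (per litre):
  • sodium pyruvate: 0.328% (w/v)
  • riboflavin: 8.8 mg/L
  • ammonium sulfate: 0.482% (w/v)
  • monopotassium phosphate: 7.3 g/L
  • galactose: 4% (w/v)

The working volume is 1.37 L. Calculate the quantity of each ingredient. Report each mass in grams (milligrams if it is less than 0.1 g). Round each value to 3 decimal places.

Scale factor relative to 1 L: 1.37.
sodium pyruvate: 0.328 g per 100 mL × 1370 mL ÷ 100 = 4.494 g
riboflavin: 8.8 mg/L × 1.37 L = 12.056 mg
ammonium sulfate: 0.482% w/v = 4.82 g/L → 4.82 × 1.37 L = 6.603 g
monopotassium phosphate: 7.3 g/L × 1.37 L = 10.001 g
galactose: 4 g per 100 mL × 1370 mL ÷ 100 = 54.800 g

sodium pyruvate 4.494 g; riboflavin 12.056 mg; ammonium sulfate 6.603 g; monopotassium phosphate 10.001 g; galactose 54.800 g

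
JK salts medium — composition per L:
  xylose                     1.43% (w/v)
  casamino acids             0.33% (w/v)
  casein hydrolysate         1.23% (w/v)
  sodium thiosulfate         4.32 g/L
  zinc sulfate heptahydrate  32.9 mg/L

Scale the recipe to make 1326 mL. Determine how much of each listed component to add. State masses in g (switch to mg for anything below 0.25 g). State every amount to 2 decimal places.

xylose 18.96 g; casamino acids 4.38 g; casein hydrolysate 16.31 g; sodium thiosulfate 5.73 g; zinc sulfate heptahydrate 43.63 mg

Working volume: 1326 mL = 1.326 L.
xylose: 1.43 g per 100 mL × 1326 mL ÷ 100 = 18.96 g
casamino acids: 0.33% w/v = 3.3 g/L → 3.3 × 1.326 L = 4.38 g
casein hydrolysate: 1.23 g per 100 mL × 1326 mL ÷ 100 = 16.31 g
sodium thiosulfate: 4.32 g/L × 1.326 L = 5.73 g
zinc sulfate heptahydrate: 32.9 mg/L × 1.326 L = 43.63 mg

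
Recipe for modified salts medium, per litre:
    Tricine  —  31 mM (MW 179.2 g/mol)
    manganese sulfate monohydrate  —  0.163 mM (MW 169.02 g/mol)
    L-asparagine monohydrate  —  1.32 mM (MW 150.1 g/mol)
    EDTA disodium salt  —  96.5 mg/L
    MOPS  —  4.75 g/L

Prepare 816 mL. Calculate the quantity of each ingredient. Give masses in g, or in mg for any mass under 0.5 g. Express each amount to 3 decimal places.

Tricine 4.533 g; manganese sulfate monohydrate 22.481 mg; L-asparagine monohydrate 161.676 mg; EDTA disodium salt 78.744 mg; MOPS 3.876 g

Target volume = 816 mL = 0.816 L.
Tricine: 31 mmol/L × 179.2 g/mol × 0.816 L ÷ 1000 = 4.533 g
manganese sulfate monohydrate: 0.163 mmol/L × 169.02 mg/mmol × 0.816 L = 22.481 mg
L-asparagine monohydrate: 1.32 mmol/L × 150.1 mg/mmol × 0.816 L = 161.676 mg
EDTA disodium salt: 96.5 mg/L × 0.816 L = 78.744 mg
MOPS: 4.75 g/L × 0.816 L = 3.876 g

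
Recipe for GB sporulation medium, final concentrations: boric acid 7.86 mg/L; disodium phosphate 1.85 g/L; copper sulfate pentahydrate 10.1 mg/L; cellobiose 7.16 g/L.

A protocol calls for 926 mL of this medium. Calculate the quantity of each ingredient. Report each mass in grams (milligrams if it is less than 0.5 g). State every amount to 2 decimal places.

Target volume = 926 mL = 0.926 L.
boric acid: 7.86 mg/L × 0.926 L = 7.28 mg
disodium phosphate: 1.85 g/L × 0.926 L = 1.71 g
copper sulfate pentahydrate: 10.1 mg/L × 0.926 L = 9.35 mg
cellobiose: 7.16 g/L × 0.926 L = 6.63 g

boric acid 7.28 mg; disodium phosphate 1.71 g; copper sulfate pentahydrate 9.35 mg; cellobiose 6.63 g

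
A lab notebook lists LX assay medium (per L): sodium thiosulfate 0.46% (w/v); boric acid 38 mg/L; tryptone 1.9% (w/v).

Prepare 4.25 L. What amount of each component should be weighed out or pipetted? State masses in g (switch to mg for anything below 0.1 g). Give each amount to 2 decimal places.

Working volume: 4.25 L.
sodium thiosulfate: 0.46 g per 100 mL × 4250 mL ÷ 100 = 19.55 g
boric acid: 38 mg/L × 4.25 L = 161.5 mg = 0.16 g
tryptone: 1.9 g per 100 mL × 4250 mL ÷ 100 = 80.75 g

sodium thiosulfate 19.55 g; boric acid 0.16 g; tryptone 80.75 g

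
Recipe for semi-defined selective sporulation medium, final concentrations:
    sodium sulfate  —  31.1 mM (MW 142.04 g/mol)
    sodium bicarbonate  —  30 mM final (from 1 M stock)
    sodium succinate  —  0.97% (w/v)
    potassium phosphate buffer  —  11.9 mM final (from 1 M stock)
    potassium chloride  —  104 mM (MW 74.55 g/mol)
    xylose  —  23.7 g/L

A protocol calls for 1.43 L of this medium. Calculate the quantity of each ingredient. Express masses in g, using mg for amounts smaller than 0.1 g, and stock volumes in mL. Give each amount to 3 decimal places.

Scale factor relative to 1 L: 1.43.
sodium sulfate: 31.1 mmol/L × 142.04 g/mol × 1.43 L ÷ 1000 = 6.317 g
sodium bicarbonate: dilute stock: 30 mM × 1430 mL ÷ 1000 mM = 42.900 mL
sodium succinate: 0.97% w/v = 9.7 g/L → 9.7 × 1.43 L = 13.871 g
potassium phosphate buffer: V = C2·V2/C1 = 11.9 mM × 1430 mL ÷ 1000 mM = 17.017 mL
potassium chloride: 104 mmol/L × 74.55 g/mol × 1.43 L ÷ 1000 = 11.087 g
xylose: 23.7 g/L × 1.43 L = 33.891 g

sodium sulfate 6.317 g; sodium bicarbonate 42.900 mL; sodium succinate 13.871 g; potassium phosphate buffer 17.017 mL; potassium chloride 11.087 g; xylose 33.891 g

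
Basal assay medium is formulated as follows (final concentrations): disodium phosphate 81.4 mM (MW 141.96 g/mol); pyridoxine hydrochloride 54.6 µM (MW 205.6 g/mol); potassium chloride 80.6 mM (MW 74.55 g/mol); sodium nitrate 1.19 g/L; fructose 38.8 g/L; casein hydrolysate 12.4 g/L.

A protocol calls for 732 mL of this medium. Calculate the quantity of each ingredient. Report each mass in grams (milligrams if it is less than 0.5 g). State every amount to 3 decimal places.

Target volume = 732 mL = 0.732 L.
disodium phosphate: 81.4 mmol/L × 141.96 g/mol × 0.732 L ÷ 1000 = 8.459 g
pyridoxine hydrochloride: 54.6 µmol/L × 205.6 g/mol × 0.732 L ÷ 1000 = 8.217 mg
potassium chloride: 80.6 mmol/L × 74.55 g/mol × 0.732 L ÷ 1000 = 4.398 g
sodium nitrate: 1.19 g/L × 0.732 L = 0.871 g
fructose: 38.8 g/L × 0.732 L = 28.402 g
casein hydrolysate: 12.4 g/L × 0.732 L = 9.077 g

disodium phosphate 8.459 g; pyridoxine hydrochloride 8.217 mg; potassium chloride 4.398 g; sodium nitrate 0.871 g; fructose 28.402 g; casein hydrolysate 9.077 g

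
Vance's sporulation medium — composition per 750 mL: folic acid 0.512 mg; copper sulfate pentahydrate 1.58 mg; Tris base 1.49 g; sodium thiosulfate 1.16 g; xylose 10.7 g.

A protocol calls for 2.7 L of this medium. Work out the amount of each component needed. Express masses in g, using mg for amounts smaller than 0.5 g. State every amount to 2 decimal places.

folic acid 1.84 mg; copper sulfate pentahydrate 5.69 mg; Tris base 5.36 g; sodium thiosulfate 4.18 g; xylose 38.52 g

Ratio of target to recipe volume: 2700 / 750 = 3.6.
folic acid: 0.512 mg × (2700 mL / 750 mL) = 1.84 mg
copper sulfate pentahydrate: 1.58 mg × (2700 mL / 750 mL) = 5.69 mg
Tris base: 1.49 g × (2700 mL / 750 mL) = 5.36 g
sodium thiosulfate: 1.16 g × (2700 mL / 750 mL) = 4.18 g
xylose: 10.7 g × (2700 mL / 750 mL) = 38.52 g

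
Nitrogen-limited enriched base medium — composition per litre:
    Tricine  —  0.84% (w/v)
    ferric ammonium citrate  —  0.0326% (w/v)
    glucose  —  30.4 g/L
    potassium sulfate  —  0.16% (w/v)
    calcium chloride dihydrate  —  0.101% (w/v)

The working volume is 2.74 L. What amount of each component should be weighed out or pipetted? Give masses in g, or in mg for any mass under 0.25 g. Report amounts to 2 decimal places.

Tricine 23.02 g; ferric ammonium citrate 0.89 g; glucose 83.30 g; potassium sulfate 4.38 g; calcium chloride dihydrate 2.77 g

Working volume: 2.74 L.
Tricine: 0.84% w/v = 8.4 g/L → 8.4 × 2.74 L = 23.02 g
ferric ammonium citrate: 0.0326 g per 100 mL × 2740 mL ÷ 100 = 0.89 g
glucose: 30.4 g/L × 2.74 L = 83.30 g
potassium sulfate: 0.16% w/v = 1.6 g/L → 1.6 × 2.74 L = 4.38 g
calcium chloride dihydrate: 0.101 g per 100 mL × 2740 mL ÷ 100 = 2.77 g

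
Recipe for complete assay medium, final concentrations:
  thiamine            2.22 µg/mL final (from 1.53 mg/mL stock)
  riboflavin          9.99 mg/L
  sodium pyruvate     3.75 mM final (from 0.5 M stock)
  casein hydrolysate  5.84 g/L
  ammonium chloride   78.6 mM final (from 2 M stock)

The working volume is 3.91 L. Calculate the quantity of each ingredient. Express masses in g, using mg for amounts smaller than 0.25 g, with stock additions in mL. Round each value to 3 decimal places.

thiamine 5.673 mL; riboflavin 39.061 mg; sodium pyruvate 29.325 mL; casein hydrolysate 22.834 g; ammonium chloride 153.663 mL

Working volume: 3.91 L.
thiamine: C1V1 = C2V2 → 2.22 µg/mL × 3910 mL ÷ 1530 µg/mL = 5.673 mL
riboflavin: 9.99 mg/L × 3.91 L = 39.061 mg
sodium pyruvate: C1V1 = C2V2 → 3.75 mM × 3910 mL ÷ 500 mM = 29.325 mL
casein hydrolysate: 5.84 g/L × 3.91 L = 22.834 g
ammonium chloride: C1V1 = C2V2 → 78.6 mM × 3910 mL ÷ 2000 mM = 153.663 mL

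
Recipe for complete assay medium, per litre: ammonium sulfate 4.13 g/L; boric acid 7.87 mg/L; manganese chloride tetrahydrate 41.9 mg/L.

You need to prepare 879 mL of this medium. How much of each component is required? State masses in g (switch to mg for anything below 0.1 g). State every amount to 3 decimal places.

ammonium sulfate 3.630 g; boric acid 6.918 mg; manganese chloride tetrahydrate 36.830 mg

Target volume = 879 mL = 0.879 L.
ammonium sulfate: 4.13 g/L × 0.879 L = 3.630 g
boric acid: 7.87 mg/L × 0.879 L = 6.918 mg
manganese chloride tetrahydrate: 41.9 mg/L × 0.879 L = 36.830 mg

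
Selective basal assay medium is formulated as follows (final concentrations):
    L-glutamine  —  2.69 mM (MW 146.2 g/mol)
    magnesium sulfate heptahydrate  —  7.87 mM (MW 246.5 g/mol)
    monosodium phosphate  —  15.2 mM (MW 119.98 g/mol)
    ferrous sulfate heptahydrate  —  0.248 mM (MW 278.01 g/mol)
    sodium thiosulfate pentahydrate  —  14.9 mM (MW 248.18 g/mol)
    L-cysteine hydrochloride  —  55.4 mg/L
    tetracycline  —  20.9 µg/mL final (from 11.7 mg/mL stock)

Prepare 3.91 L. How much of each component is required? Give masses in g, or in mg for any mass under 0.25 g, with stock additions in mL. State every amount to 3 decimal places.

L-glutamine 1.538 g; magnesium sulfate heptahydrate 7.585 g; monosodium phosphate 7.131 g; ferrous sulfate heptahydrate 0.270 g; sodium thiosulfate pentahydrate 14.459 g; L-cysteine hydrochloride 216.614 mg; tetracycline 6.985 mL

Working volume: 3.91 L.
L-glutamine: 2.69 mmol/L × 146.2 g/mol × 3.91 L ÷ 1000 = 1.538 g
magnesium sulfate heptahydrate: 7.87 mmol/L × 246.5 g/mol × 3.91 L ÷ 1000 = 7.585 g
monosodium phosphate: 15.2 mmol/L × 119.98 g/mol × 3.91 L ÷ 1000 = 7.131 g
ferrous sulfate heptahydrate: 0.248 mmol/L × 278.01 g/mol × 3.91 L ÷ 1000 = 0.270 g
sodium thiosulfate pentahydrate: 14.9 mmol/L × 248.18 g/mol × 3.91 L ÷ 1000 = 14.459 g
L-cysteine hydrochloride: 55.4 mg/L × 3.91 L = 216.614 mg
tetracycline: V = C2·V2/C1 = 20.9 µg/mL × 3910 mL ÷ 11700 µg/mL = 6.985 mL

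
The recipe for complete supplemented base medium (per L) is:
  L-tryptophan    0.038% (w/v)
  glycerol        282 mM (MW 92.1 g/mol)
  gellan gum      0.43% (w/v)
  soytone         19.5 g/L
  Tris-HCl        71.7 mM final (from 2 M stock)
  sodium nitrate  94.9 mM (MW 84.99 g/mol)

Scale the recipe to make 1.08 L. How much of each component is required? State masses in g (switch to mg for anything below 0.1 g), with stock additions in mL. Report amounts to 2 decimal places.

L-tryptophan 0.41 g; glycerol 28.05 g; gellan gum 4.64 g; soytone 21.06 g; Tris-HCl 38.72 mL; sodium nitrate 8.71 g

Working volume: 1.08 L.
L-tryptophan: 0.038 g per 100 mL × 1080 mL ÷ 100 = 0.41 g
glycerol: 282 mmol/L × 92.1 g/mol × 1.08 L ÷ 1000 = 28.05 g
gellan gum: 0.43% w/v = 4.3 g/L → 4.3 × 1.08 L = 4.64 g
soytone: 19.5 g/L × 1.08 L = 21.06 g
Tris-HCl: C1V1 = C2V2 → 71.7 mM × 1080 mL ÷ 2000 mM = 38.72 mL
sodium nitrate: 94.9 mmol/L × 84.99 g/mol × 1.08 L ÷ 1000 = 8.71 g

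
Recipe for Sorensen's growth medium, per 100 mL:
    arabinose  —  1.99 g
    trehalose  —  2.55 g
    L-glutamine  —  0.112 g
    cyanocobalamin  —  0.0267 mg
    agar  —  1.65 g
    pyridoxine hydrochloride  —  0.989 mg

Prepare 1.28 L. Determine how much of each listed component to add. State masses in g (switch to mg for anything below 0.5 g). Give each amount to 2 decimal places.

Ratio of target to recipe volume: 1280 / 100 = 12.8.
arabinose: 1.99 g × (1280 mL / 100 mL) = 25.47 g
trehalose: 2.55 g × (1280 mL / 100 mL) = 32.64 g
L-glutamine: 0.112 g × (1280 mL / 100 mL) = 1.43 g
cyanocobalamin: 0.0267 mg × (1280 mL / 100 mL) = 0.34 mg
agar: 1.65 g × (1280 mL / 100 mL) = 21.12 g
pyridoxine hydrochloride: 0.989 mg × (1280 mL / 100 mL) = 12.66 mg

arabinose 25.47 g; trehalose 32.64 g; L-glutamine 1.43 g; cyanocobalamin 0.34 mg; agar 21.12 g; pyridoxine hydrochloride 12.66 mg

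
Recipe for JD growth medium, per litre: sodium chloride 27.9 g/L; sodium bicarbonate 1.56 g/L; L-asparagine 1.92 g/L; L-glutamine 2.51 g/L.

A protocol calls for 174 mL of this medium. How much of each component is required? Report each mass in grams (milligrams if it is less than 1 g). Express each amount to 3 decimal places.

sodium chloride 4.855 g; sodium bicarbonate 271.440 mg; L-asparagine 334.080 mg; L-glutamine 436.740 mg

Working volume: 174 mL = 0.174 L.
sodium chloride: 27.9 g/L × 0.174 L = 4.855 g
sodium bicarbonate: 1.56 g/L × 0.174 L = 0.27144 g = 271.440 mg
L-asparagine: 1.92 g/L × 0.174 L = 0.33408 g = 334.080 mg
L-glutamine: 2.51 g/L × 0.174 L = 0.43674 g = 436.740 mg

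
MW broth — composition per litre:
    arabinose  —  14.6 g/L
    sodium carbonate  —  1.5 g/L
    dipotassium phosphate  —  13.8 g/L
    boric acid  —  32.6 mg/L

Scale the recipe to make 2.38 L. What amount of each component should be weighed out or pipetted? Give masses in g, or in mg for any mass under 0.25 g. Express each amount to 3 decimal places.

Scale factor relative to 1 L: 2.38.
arabinose: 14.6 g/L × 2.38 L = 34.748 g
sodium carbonate: 1.5 g/L × 2.38 L = 3.570 g
dipotassium phosphate: 13.8 g/L × 2.38 L = 32.844 g
boric acid: 32.6 mg/L × 2.38 L = 77.588 mg

arabinose 34.748 g; sodium carbonate 3.570 g; dipotassium phosphate 32.844 g; boric acid 77.588 mg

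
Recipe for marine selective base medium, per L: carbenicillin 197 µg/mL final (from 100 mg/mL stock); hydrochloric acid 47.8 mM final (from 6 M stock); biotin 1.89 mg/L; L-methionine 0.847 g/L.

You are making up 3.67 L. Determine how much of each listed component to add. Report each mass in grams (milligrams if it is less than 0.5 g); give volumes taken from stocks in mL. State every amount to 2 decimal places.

Scale factor relative to 1 L: 3.67.
carbenicillin: V = C2·V2/C1 = 197 µg/mL × 3670 mL ÷ 100000 µg/mL = 7.23 mL
hydrochloric acid: V = C2·V2/C1 = 47.8 mM × 3670 mL ÷ 6000 mM = 29.24 mL
biotin: 1.89 mg/L × 3.67 L = 6.94 mg
L-methionine: 0.847 g/L × 3.67 L = 3.11 g

carbenicillin 7.23 mL; hydrochloric acid 29.24 mL; biotin 6.94 mg; L-methionine 3.11 g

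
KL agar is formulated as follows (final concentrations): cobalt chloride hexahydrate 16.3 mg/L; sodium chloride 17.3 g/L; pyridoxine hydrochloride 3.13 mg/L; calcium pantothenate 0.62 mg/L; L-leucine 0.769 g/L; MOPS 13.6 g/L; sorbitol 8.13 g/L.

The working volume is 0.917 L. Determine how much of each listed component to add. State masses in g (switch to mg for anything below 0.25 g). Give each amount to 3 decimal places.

cobalt chloride hexahydrate 14.947 mg; sodium chloride 15.864 g; pyridoxine hydrochloride 2.870 mg; calcium pantothenate 0.569 mg; L-leucine 0.705 g; MOPS 12.471 g; sorbitol 7.455 g

Working volume: 0.917 L.
cobalt chloride hexahydrate: 16.3 mg/L × 0.917 L = 14.947 mg
sodium chloride: 17.3 g/L × 0.917 L = 15.864 g
pyridoxine hydrochloride: 3.13 mg/L × 0.917 L = 2.870 mg
calcium pantothenate: 0.62 mg/L × 0.917 L = 0.569 mg
L-leucine: 0.769 g/L × 0.917 L = 0.705 g
MOPS: 13.6 g/L × 0.917 L = 12.471 g
sorbitol: 8.13 g/L × 0.917 L = 7.455 g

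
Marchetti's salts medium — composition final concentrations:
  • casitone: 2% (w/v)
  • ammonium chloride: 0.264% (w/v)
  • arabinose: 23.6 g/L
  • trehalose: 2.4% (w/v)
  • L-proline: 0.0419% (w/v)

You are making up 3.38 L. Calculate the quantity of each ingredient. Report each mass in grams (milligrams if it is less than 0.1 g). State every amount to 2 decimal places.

Scale factor relative to 1 L: 3.38.
casitone: 2 g per 100 mL × 3380 mL ÷ 100 = 67.60 g
ammonium chloride: 0.264% w/v = 2.64 g/L → 2.64 × 3.38 L = 8.92 g
arabinose: 23.6 g/L × 3.38 L = 79.77 g
trehalose: 2.4 g per 100 mL × 3380 mL ÷ 100 = 81.12 g
L-proline: 0.0419 g per 100 mL × 3380 mL ÷ 100 = 1.42 g

casitone 67.60 g; ammonium chloride 8.92 g; arabinose 79.77 g; trehalose 81.12 g; L-proline 1.42 g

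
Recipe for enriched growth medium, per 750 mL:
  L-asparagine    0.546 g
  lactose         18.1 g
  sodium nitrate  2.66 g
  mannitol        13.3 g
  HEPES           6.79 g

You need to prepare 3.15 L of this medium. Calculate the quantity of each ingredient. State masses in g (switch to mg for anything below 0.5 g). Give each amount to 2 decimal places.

Ratio of target to recipe volume: 3150 / 750 = 4.2.
L-asparagine: 0.546 g × (3150 mL / 750 mL) = 2.29 g
lactose: 18.1 g × (3150 mL / 750 mL) = 76.02 g
sodium nitrate: 2.66 g × (3150 mL / 750 mL) = 11.17 g
mannitol: 13.3 g × (3150 mL / 750 mL) = 55.86 g
HEPES: 6.79 g × (3150 mL / 750 mL) = 28.52 g

L-asparagine 2.29 g; lactose 76.02 g; sodium nitrate 11.17 g; mannitol 55.86 g; HEPES 28.52 g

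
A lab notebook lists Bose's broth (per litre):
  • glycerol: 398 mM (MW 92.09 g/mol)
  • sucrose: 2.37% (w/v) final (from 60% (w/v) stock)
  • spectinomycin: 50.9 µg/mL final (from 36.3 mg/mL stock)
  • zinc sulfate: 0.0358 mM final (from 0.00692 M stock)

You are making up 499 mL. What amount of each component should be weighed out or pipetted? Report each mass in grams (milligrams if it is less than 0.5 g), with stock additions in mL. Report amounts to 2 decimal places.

glycerol 18.29 g; sucrose 19.71 mL; spectinomycin 0.70 mL; zinc sulfate 2.58 mL

Scale factor relative to 1 L: 0.499.
glycerol: 398 mmol/L × 92.09 g/mol × 0.499 L ÷ 1000 = 18.29 g
sucrose: C1V1 = C2V2 → 2.37% ÷ 60% × 499 mL = 19.71 mL
spectinomycin: dilute stock: 50.9 µg/mL × 499 mL ÷ 36300 µg/mL = 0.70 mL
zinc sulfate: dilute stock: 0.0358 mM × 499 mL ÷ 6.92 mM = 2.58 mL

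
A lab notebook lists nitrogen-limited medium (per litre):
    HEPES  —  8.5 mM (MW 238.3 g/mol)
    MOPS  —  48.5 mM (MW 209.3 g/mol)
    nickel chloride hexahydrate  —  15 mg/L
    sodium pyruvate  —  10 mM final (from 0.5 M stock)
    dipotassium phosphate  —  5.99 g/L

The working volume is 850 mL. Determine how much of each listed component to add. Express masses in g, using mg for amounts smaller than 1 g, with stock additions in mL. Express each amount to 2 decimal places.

Target volume = 850 mL = 0.85 L.
HEPES: 8.5 mmol/L × 238.3 g/mol × 0.85 L ÷ 1000 = 1.72 g
MOPS: 48.5 mmol/L × 209.3 g/mol × 0.85 L ÷ 1000 = 8.63 g
nickel chloride hexahydrate: 15 mg/L × 0.85 L = 12.75 mg
sodium pyruvate: C1V1 = C2V2 → 10 mM × 850 mL ÷ 500 mM = 17.00 mL
dipotassium phosphate: 5.99 g/L × 0.85 L = 5.09 g

HEPES 1.72 g; MOPS 8.63 g; nickel chloride hexahydrate 12.75 mg; sodium pyruvate 17.00 mL; dipotassium phosphate 5.09 g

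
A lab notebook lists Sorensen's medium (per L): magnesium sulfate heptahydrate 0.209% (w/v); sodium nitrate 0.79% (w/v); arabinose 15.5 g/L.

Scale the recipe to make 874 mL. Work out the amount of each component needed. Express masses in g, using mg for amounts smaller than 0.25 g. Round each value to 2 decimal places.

Working volume: 874 mL = 0.874 L.
magnesium sulfate heptahydrate: 0.209% w/v = 2.09 g/L → 2.09 × 0.874 L = 1.83 g
sodium nitrate: 0.79 g per 100 mL × 874 mL ÷ 100 = 6.90 g
arabinose: 15.5 g/L × 0.874 L = 13.55 g

magnesium sulfate heptahydrate 1.83 g; sodium nitrate 6.90 g; arabinose 13.55 g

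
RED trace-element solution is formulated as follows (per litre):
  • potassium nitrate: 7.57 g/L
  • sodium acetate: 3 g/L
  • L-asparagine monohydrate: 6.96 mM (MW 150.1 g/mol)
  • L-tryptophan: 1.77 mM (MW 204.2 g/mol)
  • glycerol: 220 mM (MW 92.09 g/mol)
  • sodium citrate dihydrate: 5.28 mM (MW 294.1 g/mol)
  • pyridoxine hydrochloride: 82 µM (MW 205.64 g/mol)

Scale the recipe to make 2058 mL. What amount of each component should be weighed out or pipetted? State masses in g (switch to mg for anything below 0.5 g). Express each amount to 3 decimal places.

Scale factor relative to 1 L: 2.058.
potassium nitrate: 7.57 g/L × 2.058 L = 15.579 g
sodium acetate: 3 g/L × 2.058 L = 6.174 g
L-asparagine monohydrate: 6.96 mmol/L × 150.1 g/mol × 2.058 L ÷ 1000 = 2.150 g
L-tryptophan: 1.77 mmol/L × 204.2 g/mol × 2.058 L ÷ 1000 = 0.744 g
glycerol: 220 mmol/L × 92.09 g/mol × 2.058 L ÷ 1000 = 41.695 g
sodium citrate dihydrate: 5.28 mmol/L × 294.1 g/mol × 2.058 L ÷ 1000 = 3.196 g
pyridoxine hydrochloride: 82 µmol/L × 205.64 g/mol × 2.058 L ÷ 1000 = 34.703 mg

potassium nitrate 15.579 g; sodium acetate 6.174 g; L-asparagine monohydrate 2.150 g; L-tryptophan 0.744 g; glycerol 41.695 g; sodium citrate dihydrate 3.196 g; pyridoxine hydrochloride 34.703 mg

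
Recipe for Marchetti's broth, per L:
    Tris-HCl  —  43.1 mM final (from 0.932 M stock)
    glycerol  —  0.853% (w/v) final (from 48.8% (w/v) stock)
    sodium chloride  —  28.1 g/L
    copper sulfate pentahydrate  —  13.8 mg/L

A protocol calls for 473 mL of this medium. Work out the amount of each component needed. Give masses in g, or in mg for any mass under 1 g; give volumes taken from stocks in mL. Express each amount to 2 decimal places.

Working volume: 473 mL = 0.473 L.
Tris-HCl: C1V1 = C2V2 → 43.1 mM × 473 mL ÷ 932 mM = 21.87 mL
glycerol: C1V1 = C2V2 → 0.853% ÷ 48.8% × 473 mL = 8.27 mL
sodium chloride: 28.1 g/L × 0.473 L = 13.29 g
copper sulfate pentahydrate: 13.8 mg/L × 0.473 L = 6.53 mg

Tris-HCl 21.87 mL; glycerol 8.27 mL; sodium chloride 13.29 g; copper sulfate pentahydrate 6.53 mg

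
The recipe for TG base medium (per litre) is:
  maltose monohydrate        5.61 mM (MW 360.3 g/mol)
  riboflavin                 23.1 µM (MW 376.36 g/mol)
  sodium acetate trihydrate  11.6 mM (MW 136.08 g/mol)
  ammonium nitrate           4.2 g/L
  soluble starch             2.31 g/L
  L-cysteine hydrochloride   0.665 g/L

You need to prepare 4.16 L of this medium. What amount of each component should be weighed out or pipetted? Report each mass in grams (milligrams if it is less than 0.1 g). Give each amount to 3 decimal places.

maltose monohydrate 8.409 g; riboflavin 36.167 mg; sodium acetate trihydrate 6.567 g; ammonium nitrate 17.472 g; soluble starch 9.610 g; L-cysteine hydrochloride 2.766 g

Working volume: 4.16 L.
maltose monohydrate: 5.61 mmol/L × 360.3 g/mol × 4.16 L ÷ 1000 = 8.409 g
riboflavin: 23.1 µmol/L × 376.36 g/mol × 4.16 L ÷ 1000 = 36.167 mg
sodium acetate trihydrate: 11.6 mmol/L × 136.08 g/mol × 4.16 L ÷ 1000 = 6.567 g
ammonium nitrate: 4.2 g/L × 4.16 L = 17.472 g
soluble starch: 2.31 g/L × 4.16 L = 9.610 g
L-cysteine hydrochloride: 0.665 g/L × 4.16 L = 2.766 g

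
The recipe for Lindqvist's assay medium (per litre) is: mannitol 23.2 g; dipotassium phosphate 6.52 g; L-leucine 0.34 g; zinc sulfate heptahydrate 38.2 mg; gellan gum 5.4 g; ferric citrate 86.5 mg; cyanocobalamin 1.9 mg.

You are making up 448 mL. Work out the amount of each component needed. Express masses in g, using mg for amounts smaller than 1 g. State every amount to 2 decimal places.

mannitol 10.39 g; dipotassium phosphate 2.92 g; L-leucine 152.32 mg; zinc sulfate heptahydrate 17.11 mg; gellan gum 2.42 g; ferric citrate 38.75 mg; cyanocobalamin 0.85 mg

Ratio of target to recipe volume: 448 / 1000 = 0.448.
mannitol: 23.2 g × (448 mL / 1000 mL) = 10.39 g
dipotassium phosphate: 6.52 g × (448 mL / 1000 mL) = 2.92 g
L-leucine: 0.34 g × (448 mL / 1000 mL) = 0.15232 g = 152.32 mg
zinc sulfate heptahydrate: 38.2 mg × (448 mL / 1000 mL) = 17.11 mg
gellan gum: 5.4 g × (448 mL / 1000 mL) = 2.42 g
ferric citrate: 86.5 mg × (448 mL / 1000 mL) = 38.75 mg
cyanocobalamin: 1.9 mg × (448 mL / 1000 mL) = 0.85 mg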